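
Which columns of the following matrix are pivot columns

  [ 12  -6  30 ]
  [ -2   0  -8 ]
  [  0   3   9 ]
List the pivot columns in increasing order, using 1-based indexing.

ρ1 -> 1/12·ρ1
  [  1  -1/2  5/2 ]
  [ -2     0   -8 ]
  [  0     3    9 ]
ρ2 -> ρ2 + 2·ρ1
  [ 1  -1/2  5/2 ]
  [ 0    -1   -3 ]
  [ 0     3    9 ]
ρ2 -> -1·ρ2
  [ 1  -1/2  5/2 ]
  [ 0     1    3 ]
  [ 0     3    9 ]
ρ3 -> ρ3 − 3·ρ2
  [ 1  -1/2  5/2 ]
  [ 0     1    3 ]
  [ 0     0    0 ]
ρ1 -> ρ1 + 1/2·ρ2
  [ 1  0  4 ]
  [ 0  1  3 ]
  [ 0  0  0 ]
Pivot columns are the columns containing a leading 1.

1, 2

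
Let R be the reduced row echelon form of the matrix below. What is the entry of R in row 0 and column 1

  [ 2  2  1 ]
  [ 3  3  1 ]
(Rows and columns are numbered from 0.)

ρ1 → 1/2·ρ1
  [ 1  1  1/2 ]
  [ 3  3    1 ]
ρ2 → ρ2 − 3·ρ1
  [ 1  1   1/2 ]
  [ 0  0  -1/2 ]
ρ2 → -2·ρ2
  [ 1  1  1/2 ]
  [ 0  0    1 ]
ρ1 → ρ1 − 1/2·ρ2
  [ 1  1  0 ]
  [ 0  0  1 ]

1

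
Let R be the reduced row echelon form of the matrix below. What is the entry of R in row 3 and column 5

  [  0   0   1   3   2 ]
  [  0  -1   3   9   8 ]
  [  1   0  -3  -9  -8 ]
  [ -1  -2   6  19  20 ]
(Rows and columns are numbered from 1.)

-4

r1 <=> r3
  [  1   0  -3  -9  -8 ]
  [  0  -1   3   9   8 ]
  [  0   0   1   3   2 ]
  [ -1  -2   6  19  20 ]
r4 := r4 + r1
  [ 1   0  -3  -9  -8 ]
  [ 0  -1   3   9   8 ]
  [ 0   0   1   3   2 ]
  [ 0  -2   3  10  12 ]
r2 := -1·r2
  [ 1   0  -3  -9  -8 ]
  [ 0   1  -3  -9  -8 ]
  [ 0   0   1   3   2 ]
  [ 0  -2   3  10  12 ]
r4 := r4 + 2·r2
  [ 1  0  -3  -9  -8 ]
  [ 0  1  -3  -9  -8 ]
  [ 0  0   1   3   2 ]
  [ 0  0  -3  -8  -4 ]
r4 := r4 + 3·r3
  [ 1  0  -3  -9  -8 ]
  [ 0  1  -3  -9  -8 ]
  [ 0  0   1   3   2 ]
  [ 0  0   0   1   2 ]
r3 := r3 − 3·r4
  [ 1  0  -3  -9  -8 ]
  [ 0  1  -3  -9  -8 ]
  [ 0  0   1   0  -4 ]
  [ 0  0   0   1   2 ]
r2 := r2 + 9·r4
  [ 1  0  -3  -9  -8 ]
  [ 0  1  -3   0  10 ]
  [ 0  0   1   0  -4 ]
  [ 0  0   0   1   2 ]
r1 := r1 + 9·r4
  [ 1  0  -3  0  10 ]
  [ 0  1  -3  0  10 ]
  [ 0  0   1  0  -4 ]
  [ 0  0   0  1   2 ]
r2 := r2 + 3·r3
  [ 1  0  -3  0  10 ]
  [ 0  1   0  0  -2 ]
  [ 0  0   1  0  -4 ]
  [ 0  0   0  1   2 ]
r1 := r1 + 3·r3
  [ 1  0  0  0  -2 ]
  [ 0  1  0  0  -2 ]
  [ 0  0  1  0  -4 ]
  [ 0  0  0  1   2 ]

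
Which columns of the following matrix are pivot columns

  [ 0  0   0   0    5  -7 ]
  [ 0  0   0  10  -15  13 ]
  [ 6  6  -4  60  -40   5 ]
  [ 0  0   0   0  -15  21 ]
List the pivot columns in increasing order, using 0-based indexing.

R1 <=> R3
R1 ← 1/6·R1
R2 ← 1/10·R2
R3 ← 1/5·R3
R4 ← R4 + 15·R3
R2 ← R2 + 3/2·R3
R1 ← R1 + 20/3·R3
R1 ← R1 − 10·R2
Pivot columns are the columns containing a leading 1.

0, 3, 4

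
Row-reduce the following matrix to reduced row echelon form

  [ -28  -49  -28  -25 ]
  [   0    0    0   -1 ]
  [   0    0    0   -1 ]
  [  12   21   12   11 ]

[[1, 7/4, 1, 0], [0, 0, 0, 1], [0, 0, 0, 0], [0, 0, 0, 0]]

Multiply R1 by -1/28.
Subtract 12 times R1 from R4.
Multiply R2 by -1.
Add R2 to R3.
Subtract 2/7 times R2 from R4.
Subtract 25/28 times R2 from R1.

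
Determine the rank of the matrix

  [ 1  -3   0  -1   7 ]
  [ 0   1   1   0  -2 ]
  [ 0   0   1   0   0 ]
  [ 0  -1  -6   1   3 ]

rank = 4

R4 ← R4 + R2
  [ 1  -3   0  -1   7 ]
  [ 0   1   1   0  -2 ]
  [ 0   0   1   0   0 ]
  [ 0   0  -5   1   1 ]
R4 ← R4 + 5·R3
  [ 1  -3  0  -1   7 ]
  [ 0   1  1   0  -2 ]
  [ 0   0  1   0   0 ]
  [ 0   0  0   1   1 ]
R1 ← R1 + R4
  [ 1  -3  0  0   8 ]
  [ 0   1  1  0  -2 ]
  [ 0   0  1  0   0 ]
  [ 0   0  0  1   1 ]
R2 ← R2 − R3
  [ 1  -3  0  0   8 ]
  [ 0   1  0  0  -2 ]
  [ 0   0  1  0   0 ]
  [ 0   0  0  1   1 ]
R1 ← R1 + 3·R2
  [ 1  0  0  0   2 ]
  [ 0  1  0  0  -2 ]
  [ 0  0  1  0   0 ]
  [ 0  0  0  1   1 ]
The reduced form has 4 nonzero rows.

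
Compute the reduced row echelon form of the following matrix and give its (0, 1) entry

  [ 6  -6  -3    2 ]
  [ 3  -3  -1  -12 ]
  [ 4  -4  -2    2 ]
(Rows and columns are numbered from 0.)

Multiply R1 by 1/6.
Subtract 3 times R1 from R2.
Subtract 4 times R1 from R3.
Multiply R2 by 2.
Multiply R3 by 3/2.
Add 26 times R3 to R2.
Subtract 1/3 times R3 from R1.
Add 1/2 times R2 to R1.

-1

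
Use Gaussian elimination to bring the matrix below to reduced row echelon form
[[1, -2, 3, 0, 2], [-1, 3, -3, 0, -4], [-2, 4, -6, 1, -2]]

[[1, 0, 3, 0, -2], [0, 1, 0, 0, -2], [0, 0, 0, 1, 2]]

R2 → R2 + R1
R3 → R3 + 2·R1
R1 → R1 + 2·R2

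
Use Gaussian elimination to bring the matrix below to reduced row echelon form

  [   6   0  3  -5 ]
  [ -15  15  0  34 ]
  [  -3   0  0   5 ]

[[1, 0, 0, -5/3], [0, 1, 0, 3/5], [0, 0, 1, 5/3]]

R1 := 1/6·R1
R2 := R2 + 15·R1
R3 := R3 + 3·R1
R2 := 1/15·R2
R3 := 2/3·R3
R2 := R2 − 1/2·R3
R1 := R1 − 1/2·R3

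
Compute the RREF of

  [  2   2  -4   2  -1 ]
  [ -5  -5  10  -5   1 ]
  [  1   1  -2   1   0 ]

r1 → 1/2·r1
  [  1   1  -2   1  -1/2 ]
  [ -5  -5  10  -5     1 ]
  [  1   1  -2   1     0 ]
r2 → r2 + 5·r1
  [ 1  1  -2  1  -1/2 ]
  [ 0  0   0  0  -3/2 ]
  [ 1  1  -2  1     0 ]
r3 → r3 − r1
  [ 1  1  -2  1  -1/2 ]
  [ 0  0   0  0  -3/2 ]
  [ 0  0   0  0   1/2 ]
r2 → -2/3·r2
  [ 1  1  -2  1  -1/2 ]
  [ 0  0   0  0     1 ]
  [ 0  0   0  0   1/2 ]
r3 → r3 − 1/2·r2
  [ 1  1  -2  1  -1/2 ]
  [ 0  0   0  0     1 ]
  [ 0  0   0  0     0 ]
r1 → r1 + 1/2·r2
  [ 1  1  -2  1  0 ]
  [ 0  0   0  0  1 ]
  [ 0  0   0  0  0 ]

[[1, 1, -2, 1, 0], [0, 0, 0, 0, 1], [0, 0, 0, 0, 0]]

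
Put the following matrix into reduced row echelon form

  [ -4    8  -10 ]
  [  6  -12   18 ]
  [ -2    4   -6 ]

R1 ← -1/4·R1
  [  1   -2  5/2 ]
  [  6  -12   18 ]
  [ -2    4   -6 ]
R2 ← R2 − 6·R1
  [  1  -2  5/2 ]
  [  0   0    3 ]
  [ -2   4   -6 ]
R3 ← R3 + 2·R1
  [ 1  -2  5/2 ]
  [ 0   0    3 ]
  [ 0   0   -1 ]
R2 ← 1/3·R2
  [ 1  -2  5/2 ]
  [ 0   0    1 ]
  [ 0   0   -1 ]
R3 ← R3 + R2
  [ 1  -2  5/2 ]
  [ 0   0    1 ]
  [ 0   0    0 ]
R1 ← R1 − 5/2·R2
  [ 1  -2  0 ]
  [ 0   0  1 ]
  [ 0   0  0 ]

[[1, -2, 0], [0, 0, 1], [0, 0, 0]]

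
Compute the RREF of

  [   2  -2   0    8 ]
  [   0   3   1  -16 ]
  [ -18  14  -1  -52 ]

[[1, 0, 0, 0], [0, 1, 0, -4], [0, 0, 1, -4]]

R1 -> 1/2·R1
  [   1  -1   0    4 ]
  [   0   3   1  -16 ]
  [ -18  14  -1  -52 ]
R3 -> R3 + 18·R1
  [ 1  -1   0    4 ]
  [ 0   3   1  -16 ]
  [ 0  -4  -1   20 ]
R2 -> 1/3·R2
  [ 1  -1    0      4 ]
  [ 0   1  1/3  -16/3 ]
  [ 0  -4   -1     20 ]
R3 -> R3 + 4·R2
  [ 1  -1    0      4 ]
  [ 0   1  1/3  -16/3 ]
  [ 0   0  1/3   -4/3 ]
R3 -> 3·R3
  [ 1  -1    0      4 ]
  [ 0   1  1/3  -16/3 ]
  [ 0   0    1     -4 ]
R2 -> R2 − 1/3·R3
  [ 1  -1  0   4 ]
  [ 0   1  0  -4 ]
  [ 0   0  1  -4 ]
R1 -> R1 + R2
  [ 1  0  0   0 ]
  [ 0  1  0  -4 ]
  [ 0  0  1  -4 ]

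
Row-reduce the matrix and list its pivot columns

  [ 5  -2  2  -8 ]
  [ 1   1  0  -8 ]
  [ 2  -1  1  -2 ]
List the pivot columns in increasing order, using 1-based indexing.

Multiply ρ1 by 1/5.
  [ 1  -2/5  2/5  -8/5 ]
  [ 1     1    0    -8 ]
  [ 2    -1    1    -2 ]
Subtract ρ1 from ρ2.
  [ 1  -2/5   2/5   -8/5 ]
  [ 0   7/5  -2/5  -32/5 ]
  [ 2    -1     1     -2 ]
Subtract 2 times ρ1 from ρ3.
  [ 1  -2/5   2/5   -8/5 ]
  [ 0   7/5  -2/5  -32/5 ]
  [ 0  -1/5   1/5    6/5 ]
Multiply ρ2 by 5/7.
  [ 1  -2/5   2/5   -8/5 ]
  [ 0     1  -2/7  -32/7 ]
  [ 0  -1/5   1/5    6/5 ]
Add 1/5 times ρ2 to ρ3.
  [ 1  -2/5   2/5   -8/5 ]
  [ 0     1  -2/7  -32/7 ]
  [ 0     0   1/7    2/7 ]
Multiply ρ3 by 7.
  [ 1  -2/5   2/5   -8/5 ]
  [ 0     1  -2/7  -32/7 ]
  [ 0     0     1      2 ]
Add 2/7 times ρ3 to ρ2.
  [ 1  -2/5  2/5  -8/5 ]
  [ 0     1    0    -4 ]
  [ 0     0    1     2 ]
Subtract 2/5 times ρ3 from ρ1.
  [ 1  -2/5  0  -12/5 ]
  [ 0     1  0     -4 ]
  [ 0     0  1      2 ]
Add 2/5 times ρ2 to ρ1.
  [ 1  0  0  -4 ]
  [ 0  1  0  -4 ]
  [ 0  0  1   2 ]
Pivot columns are the columns containing a leading 1.

1, 2, 3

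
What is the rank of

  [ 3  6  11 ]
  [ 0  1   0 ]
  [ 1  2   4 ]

R1 ← 1/3·R1
  [ 1  2  11/3 ]
  [ 0  1     0 ]
  [ 1  2     4 ]
R3 ← R3 − R1
  [ 1  2  11/3 ]
  [ 0  1     0 ]
  [ 0  0   1/3 ]
R3 ← 3·R3
  [ 1  2  11/3 ]
  [ 0  1     0 ]
  [ 0  0     1 ]
R1 ← R1 − 11/3·R3
  [ 1  2  0 ]
  [ 0  1  0 ]
  [ 0  0  1 ]
R1 ← R1 − 2·R2
  [ 1  0  0 ]
  [ 0  1  0 ]
  [ 0  0  1 ]
The reduced form has 3 nonzero rows.

rank = 3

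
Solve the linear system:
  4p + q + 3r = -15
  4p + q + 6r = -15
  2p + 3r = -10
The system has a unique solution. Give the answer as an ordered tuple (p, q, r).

(-5, 5, 0)

Form the augmented matrix and row-reduce:
  [ 4  1  3  |  -15 ]
  [ 4  1  6  |  -15 ]
  [ 2  0  3  |  -10 ]
r1 → 1/4·r1
  [ 1  1/4  3/4  |  -15/4 ]
  [ 4    1    6  |    -15 ]
  [ 2    0    3  |    -10 ]
r2 → r2 − 4·r1
  [ 1  1/4  3/4  |  -15/4 ]
  [ 0    0    3  |      0 ]
  [ 2    0    3  |    -10 ]
r3 → r3 − 2·r1
  [ 1   1/4  3/4  |  -15/4 ]
  [ 0     0    3  |      0 ]
  [ 0  -1/2  3/2  |   -5/2 ]
r2 <=> r3
  [ 1   1/4  3/4  |  -15/4 ]
  [ 0  -1/2  3/2  |   -5/2 ]
  [ 0     0    3  |      0 ]
r2 → -2·r2
  [ 1  1/4  3/4  |  -15/4 ]
  [ 0    1   -3  |      5 ]
  [ 0    0    3  |      0 ]
r3 → 1/3·r3
  [ 1  1/4  3/4  |  -15/4 ]
  [ 0    1   -3  |      5 ]
  [ 0    0    1  |      0 ]
r2 → r2 + 3·r3
  [ 1  1/4  3/4  |  -15/4 ]
  [ 0    1    0  |      5 ]
  [ 0    0    1  |      0 ]
r1 → r1 − 3/4·r3
  [ 1  1/4  0  |  -15/4 ]
  [ 0    1  0  |      5 ]
  [ 0    0  1  |      0 ]
r1 → r1 − 1/4·r2
  [ 1  0  0  |  -5 ]
  [ 0  1  0  |   5 ]
  [ 0  0  1  |   0 ]
Reading off the last column: p = -5, q = 5, r = 0.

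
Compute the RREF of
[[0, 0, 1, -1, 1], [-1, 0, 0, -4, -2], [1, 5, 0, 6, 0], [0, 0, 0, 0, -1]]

[[1, 0, 0, 4, 0], [0, 1, 0, 2/5, 0], [0, 0, 1, -1, 0], [0, 0, 0, 0, 1]]

Swap ρ1 and ρ2.
  [ -1  0  0  -4  -2 ]
  [  0  0  1  -1   1 ]
  [  1  5  0   6   0 ]
  [  0  0  0   0  -1 ]
Multiply ρ1 by -1.
  [ 1  0  0   4   2 ]
  [ 0  0  1  -1   1 ]
  [ 1  5  0   6   0 ]
  [ 0  0  0   0  -1 ]
Subtract ρ1 from ρ3.
  [ 1  0  0   4   2 ]
  [ 0  0  1  -1   1 ]
  [ 0  5  0   2  -2 ]
  [ 0  0  0   0  -1 ]
Swap ρ2 and ρ3.
  [ 1  0  0   4   2 ]
  [ 0  5  0   2  -2 ]
  [ 0  0  1  -1   1 ]
  [ 0  0  0   0  -1 ]
Multiply ρ2 by 1/5.
  [ 1  0  0    4     2 ]
  [ 0  1  0  2/5  -2/5 ]
  [ 0  0  1   -1     1 ]
  [ 0  0  0    0    -1 ]
Multiply ρ4 by -1.
  [ 1  0  0    4     2 ]
  [ 0  1  0  2/5  -2/5 ]
  [ 0  0  1   -1     1 ]
  [ 0  0  0    0     1 ]
Subtract ρ4 from ρ3.
  [ 1  0  0    4     2 ]
  [ 0  1  0  2/5  -2/5 ]
  [ 0  0  1   -1     0 ]
  [ 0  0  0    0     1 ]
Add 2/5 times ρ4 to ρ2.
  [ 1  0  0    4  2 ]
  [ 0  1  0  2/5  0 ]
  [ 0  0  1   -1  0 ]
  [ 0  0  0    0  1 ]
Subtract 2 times ρ4 from ρ1.
  [ 1  0  0    4  0 ]
  [ 0  1  0  2/5  0 ]
  [ 0  0  1   -1  0 ]
  [ 0  0  0    0  1 ]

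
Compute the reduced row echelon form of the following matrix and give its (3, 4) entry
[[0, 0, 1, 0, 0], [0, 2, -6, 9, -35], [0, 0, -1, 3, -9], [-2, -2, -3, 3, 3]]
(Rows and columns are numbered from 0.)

Swap r1 and r4.
Multiply r1 by -1/2.
Multiply r2 by 1/2.
Multiply r3 by -1.
Subtract r3 from r4.
Multiply r4 by 1/3.
Add 3 times r4 to r3.
Subtract 9/2 times r4 from r2.
Add 3/2 times r4 to r1.
Add 3 times r3 to r2.
Subtract 3/2 times r3 from r1.
Subtract r2 from r1.

-3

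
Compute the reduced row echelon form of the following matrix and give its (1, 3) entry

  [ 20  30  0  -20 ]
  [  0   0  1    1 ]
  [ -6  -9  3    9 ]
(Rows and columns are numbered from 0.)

R1 ← 1/20·R1
  [  1  3/2  0  -1 ]
  [  0    0  1   1 ]
  [ -6   -9  3   9 ]
R3 ← R3 + 6·R1
  [ 1  3/2  0  -1 ]
  [ 0    0  1   1 ]
  [ 0    0  3   3 ]
R3 ← R3 − 3·R2
  [ 1  3/2  0  -1 ]
  [ 0    0  1   1 ]
  [ 0    0  0   0 ]

1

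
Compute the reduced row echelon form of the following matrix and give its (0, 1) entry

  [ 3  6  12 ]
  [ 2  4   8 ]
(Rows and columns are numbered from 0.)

2

ρ1 -> 1/3·ρ1
ρ2 -> ρ2 − 2·ρ1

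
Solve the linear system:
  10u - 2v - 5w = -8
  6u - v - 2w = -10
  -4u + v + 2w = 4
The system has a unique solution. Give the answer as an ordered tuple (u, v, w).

Form the augmented matrix and row-reduce:
  [ 10  -2  -5  |   -8 ]
  [  6  -1  -2  |  -10 ]
  [ -4   1   2  |    4 ]
R1 := 1/10·R1
  [  1  -1/5  -1/2  |  -4/5 ]
  [  6    -1    -2  |   -10 ]
  [ -4     1     2  |     4 ]
R2 := R2 − 6·R1
  [  1  -1/5  -1/2  |   -4/5 ]
  [  0   1/5     1  |  -26/5 ]
  [ -4     1     2  |      4 ]
R3 := R3 + 4·R1
  [ 1  -1/5  -1/2  |   -4/5 ]
  [ 0   1/5     1  |  -26/5 ]
  [ 0   1/5     0  |    4/5 ]
R2 := 5·R2
  [ 1  -1/5  -1/2  |  -4/5 ]
  [ 0     1     5  |   -26 ]
  [ 0   1/5     0  |   4/5 ]
R3 := R3 − 1/5·R2
  [ 1  -1/5  -1/2  |  -4/5 ]
  [ 0     1     5  |   -26 ]
  [ 0     0    -1  |     6 ]
R3 := -1·R3
  [ 1  -1/5  -1/2  |  -4/5 ]
  [ 0     1     5  |   -26 ]
  [ 0     0     1  |    -6 ]
R2 := R2 − 5·R3
  [ 1  -1/5  -1/2  |  -4/5 ]
  [ 0     1     0  |     4 ]
  [ 0     0     1  |    -6 ]
R1 := R1 + 1/2·R3
  [ 1  -1/5  0  |  -19/5 ]
  [ 0     1  0  |      4 ]
  [ 0     0  1  |     -6 ]
R1 := R1 + 1/5·R2
  [ 1  0  0  |  -3 ]
  [ 0  1  0  |   4 ]
  [ 0  0  1  |  -6 ]
Reading off the last column: u = -3, v = 4, w = -6.

(-3, 4, -6)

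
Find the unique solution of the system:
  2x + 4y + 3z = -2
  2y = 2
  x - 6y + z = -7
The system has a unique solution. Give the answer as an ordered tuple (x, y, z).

Form the augmented matrix and row-reduce:
  [ 2   4  3  |  -2 ]
  [ 0   2  0  |   2 ]
  [ 1  -6  1  |  -7 ]
ρ1 := 1/2·ρ1
ρ3 := ρ3 − ρ1
ρ2 := 1/2·ρ2
ρ3 := ρ3 + 8·ρ2
ρ3 := -2·ρ3
ρ1 := ρ1 − 3/2·ρ3
ρ1 := ρ1 − 2·ρ2
Reading off the last column: x = 3, y = 1, z = -4.

(3, 1, -4)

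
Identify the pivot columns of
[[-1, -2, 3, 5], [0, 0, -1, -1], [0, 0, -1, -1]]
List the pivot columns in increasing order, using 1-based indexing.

1, 3

r1 -> -1·r1
  [ 1  2  -3  -5 ]
  [ 0  0  -1  -1 ]
  [ 0  0  -1  -1 ]
r2 -> -1·r2
  [ 1  2  -3  -5 ]
  [ 0  0   1   1 ]
  [ 0  0  -1  -1 ]
r3 -> r3 + r2
  [ 1  2  -3  -5 ]
  [ 0  0   1   1 ]
  [ 0  0   0   0 ]
r1 -> r1 + 3·r2
  [ 1  2  0  -2 ]
  [ 0  0  1   1 ]
  [ 0  0  0   0 ]
Pivot columns are the columns containing a leading 1.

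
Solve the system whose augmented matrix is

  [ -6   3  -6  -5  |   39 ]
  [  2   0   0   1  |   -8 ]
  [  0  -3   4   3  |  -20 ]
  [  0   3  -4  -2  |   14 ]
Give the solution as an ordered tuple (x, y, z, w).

R1 → -1/6·R1
  [ 1  -1/2   1  5/6  |  -13/2 ]
  [ 2     0   0    1  |     -8 ]
  [ 0    -3   4    3  |    -20 ]
  [ 0     3  -4   -2  |     14 ]
R2 → R2 − 2·R1
  [ 1  -1/2   1   5/6  |  -13/2 ]
  [ 0     1  -2  -2/3  |      5 ]
  [ 0    -3   4     3  |    -20 ]
  [ 0     3  -4    -2  |     14 ]
R3 → R3 + 3·R2
  [ 1  -1/2   1   5/6  |  -13/2 ]
  [ 0     1  -2  -2/3  |      5 ]
  [ 0     0  -2     1  |     -5 ]
  [ 0     3  -4    -2  |     14 ]
R4 → R4 − 3·R2
  [ 1  -1/2   1   5/6  |  -13/2 ]
  [ 0     1  -2  -2/3  |      5 ]
  [ 0     0  -2     1  |     -5 ]
  [ 0     0   2     0  |     -1 ]
R3 → -1/2·R3
  [ 1  -1/2   1   5/6  |  -13/2 ]
  [ 0     1  -2  -2/3  |      5 ]
  [ 0     0   1  -1/2  |    5/2 ]
  [ 0     0   2     0  |     -1 ]
R4 → R4 − 2·R3
  [ 1  -1/2   1   5/6  |  -13/2 ]
  [ 0     1  -2  -2/3  |      5 ]
  [ 0     0   1  -1/2  |    5/2 ]
  [ 0     0   0     1  |     -6 ]
R3 → R3 + 1/2·R4
  [ 1  -1/2   1   5/6  |  -13/2 ]
  [ 0     1  -2  -2/3  |      5 ]
  [ 0     0   1     0  |   -1/2 ]
  [ 0     0   0     1  |     -6 ]
R2 → R2 + 2/3·R4
  [ 1  -1/2   1  5/6  |  -13/2 ]
  [ 0     1  -2    0  |      1 ]
  [ 0     0   1    0  |   -1/2 ]
  [ 0     0   0    1  |     -6 ]
R1 → R1 − 5/6·R4
  [ 1  -1/2   1  0  |  -3/2 ]
  [ 0     1  -2  0  |     1 ]
  [ 0     0   1  0  |  -1/2 ]
  [ 0     0   0  1  |    -6 ]
R2 → R2 + 2·R3
  [ 1  -1/2  1  0  |  -3/2 ]
  [ 0     1  0  0  |     0 ]
  [ 0     0  1  0  |  -1/2 ]
  [ 0     0  0  1  |    -6 ]
R1 → R1 − R3
  [ 1  -1/2  0  0  |    -1 ]
  [ 0     1  0  0  |     0 ]
  [ 0     0  1  0  |  -1/2 ]
  [ 0     0  0  1  |    -6 ]
R1 → R1 + 1/2·R2
  [ 1  0  0  0  |    -1 ]
  [ 0  1  0  0  |     0 ]
  [ 0  0  1  0  |  -1/2 ]
  [ 0  0  0  1  |    -6 ]
Reading off the last column: x = -1, y = 0, z = -1/2, w = -6.

(-1, 0, -1/2, -6)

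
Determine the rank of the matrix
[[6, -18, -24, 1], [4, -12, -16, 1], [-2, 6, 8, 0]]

rank = 2

Multiply r1 by 1/6.
  [  1   -3   -4  1/6 ]
  [  4  -12  -16    1 ]
  [ -2    6    8    0 ]
Subtract 4 times r1 from r2.
  [  1  -3  -4  1/6 ]
  [  0   0   0  1/3 ]
  [ -2   6   8    0 ]
Add 2 times r1 to r3.
  [ 1  -3  -4  1/6 ]
  [ 0   0   0  1/3 ]
  [ 0   0   0  1/3 ]
Multiply r2 by 3.
  [ 1  -3  -4  1/6 ]
  [ 0   0   0    1 ]
  [ 0   0   0  1/3 ]
Subtract 1/3 times r2 from r3.
  [ 1  -3  -4  1/6 ]
  [ 0   0   0    1 ]
  [ 0   0   0    0 ]
Subtract 1/6 times r2 from r1.
  [ 1  -3  -4  0 ]
  [ 0   0   0  1 ]
  [ 0   0   0  0 ]
The reduced form has 2 nonzero rows.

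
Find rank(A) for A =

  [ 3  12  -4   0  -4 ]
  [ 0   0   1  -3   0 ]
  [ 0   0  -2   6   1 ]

rank = 3

Multiply r1 by 1/3.
  [ 1  4  -4/3   0  -4/3 ]
  [ 0  0     1  -3     0 ]
  [ 0  0    -2   6     1 ]
Add 2 times r2 to r3.
  [ 1  4  -4/3   0  -4/3 ]
  [ 0  0     1  -3     0 ]
  [ 0  0     0   0     1 ]
Add 4/3 times r3 to r1.
  [ 1  4  -4/3   0  0 ]
  [ 0  0     1  -3  0 ]
  [ 0  0     0   0  1 ]
Add 4/3 times r2 to r1.
  [ 1  4  0  -4  0 ]
  [ 0  0  1  -3  0 ]
  [ 0  0  0   0  1 ]
The reduced form has 3 nonzero rows.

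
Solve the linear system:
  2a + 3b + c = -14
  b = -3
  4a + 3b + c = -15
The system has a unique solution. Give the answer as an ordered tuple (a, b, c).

Form the augmented matrix and row-reduce:
  [ 2  3  1  |  -14 ]
  [ 0  1  0  |   -3 ]
  [ 4  3  1  |  -15 ]
ρ1 → 1/2·ρ1
ρ3 → ρ3 − 4·ρ1
ρ3 → ρ3 + 3·ρ2
ρ3 → -1·ρ3
ρ1 → ρ1 − 1/2·ρ3
ρ1 → ρ1 − 3/2·ρ2
Reading off the last column: a = -1/2, b = -3, c = -4.

(-1/2, -3, -4)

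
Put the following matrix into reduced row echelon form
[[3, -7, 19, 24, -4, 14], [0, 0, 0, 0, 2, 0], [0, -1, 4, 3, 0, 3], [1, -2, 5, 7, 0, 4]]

R1 -> 1/3·R1
  [ 1  -7/3  19/3  8  -4/3  14/3 ]
  [ 0     0     0  0     2     0 ]
  [ 0    -1     4  3     0     3 ]
  [ 1    -2     5  7     0     4 ]
R4 -> R4 − R1
  [ 1  -7/3  19/3   8  -4/3  14/3 ]
  [ 0     0     0   0     2     0 ]
  [ 0    -1     4   3     0     3 ]
  [ 0   1/3  -4/3  -1   4/3  -2/3 ]
R2 <=> R3
  [ 1  -7/3  19/3   8  -4/3  14/3 ]
  [ 0    -1     4   3     0     3 ]
  [ 0     0     0   0     2     0 ]
  [ 0   1/3  -4/3  -1   4/3  -2/3 ]
R2 -> -1·R2
  [ 1  -7/3  19/3   8  -4/3  14/3 ]
  [ 0     1    -4  -3     0    -3 ]
  [ 0     0     0   0     2     0 ]
  [ 0   1/3  -4/3  -1   4/3  -2/3 ]
R4 -> R4 − 1/3·R2
  [ 1  -7/3  19/3   8  -4/3  14/3 ]
  [ 0     1    -4  -3     0    -3 ]
  [ 0     0     0   0     2     0 ]
  [ 0     0     0   0   4/3   1/3 ]
R3 -> 1/2·R3
  [ 1  -7/3  19/3   8  -4/3  14/3 ]
  [ 0     1    -4  -3     0    -3 ]
  [ 0     0     0   0     1     0 ]
  [ 0     0     0   0   4/3   1/3 ]
R4 -> R4 − 4/3·R3
  [ 1  -7/3  19/3   8  -4/3  14/3 ]
  [ 0     1    -4  -3     0    -3 ]
  [ 0     0     0   0     1     0 ]
  [ 0     0     0   0     0   1/3 ]
R4 -> 3·R4
  [ 1  -7/3  19/3   8  -4/3  14/3 ]
  [ 0     1    -4  -3     0    -3 ]
  [ 0     0     0   0     1     0 ]
  [ 0     0     0   0     0     1 ]
R2 -> R2 + 3·R4
  [ 1  -7/3  19/3   8  -4/3  14/3 ]
  [ 0     1    -4  -3     0     0 ]
  [ 0     0     0   0     1     0 ]
  [ 0     0     0   0     0     1 ]
R1 -> R1 − 14/3·R4
  [ 1  -7/3  19/3   8  -4/3  0 ]
  [ 0     1    -4  -3     0  0 ]
  [ 0     0     0   0     1  0 ]
  [ 0     0     0   0     0  1 ]
R1 -> R1 + 4/3·R3
  [ 1  -7/3  19/3   8  0  0 ]
  [ 0     1    -4  -3  0  0 ]
  [ 0     0     0   0  1  0 ]
  [ 0     0     0   0  0  1 ]
R1 -> R1 + 7/3·R2
  [ 1  0  -3   1  0  0 ]
  [ 0  1  -4  -3  0  0 ]
  [ 0  0   0   0  1  0 ]
  [ 0  0   0   0  0  1 ]

[[1, 0, -3, 1, 0, 0], [0, 1, -4, -3, 0, 0], [0, 0, 0, 0, 1, 0], [0, 0, 0, 0, 0, 1]]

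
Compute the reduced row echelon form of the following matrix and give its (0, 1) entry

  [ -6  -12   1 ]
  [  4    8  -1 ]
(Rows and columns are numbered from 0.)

2

Multiply R1 by -1/6.
  [ 1  2  -1/6 ]
  [ 4  8    -1 ]
Subtract 4 times R1 from R2.
  [ 1  2  -1/6 ]
  [ 0  0  -1/3 ]
Multiply R2 by -3.
  [ 1  2  -1/6 ]
  [ 0  0     1 ]
Add 1/6 times R2 to R1.
  [ 1  2  0 ]
  [ 0  0  1 ]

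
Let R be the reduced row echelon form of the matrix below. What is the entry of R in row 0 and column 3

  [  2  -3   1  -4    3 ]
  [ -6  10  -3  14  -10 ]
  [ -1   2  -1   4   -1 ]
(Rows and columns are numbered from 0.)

R1 → 1/2·R1
R2 → R2 + 6·R1
R3 → R3 + R1
R3 → R3 − 1/2·R2
R3 → -2·R3
R1 → R1 − 1/2·R3
R1 → R1 + 3/2·R2

2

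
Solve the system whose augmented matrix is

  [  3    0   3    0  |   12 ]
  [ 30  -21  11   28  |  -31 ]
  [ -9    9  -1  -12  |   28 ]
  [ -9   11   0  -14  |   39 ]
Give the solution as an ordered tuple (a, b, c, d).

(-1, 4, 5, 1)

R1 ← 1/3·R1
R2 ← R2 − 30·R1
R3 ← R3 + 9·R1
R4 ← R4 + 9·R1
R2 ← -1/21·R2
R3 ← R3 − 9·R2
R4 ← R4 − 11·R2
R3 ← -7·R3
R4 ← R4 + 20/21·R3
R4 ← 3/2·R4
R2 ← R2 + 4/3·R4
R2 ← R2 − 19/21·R3
R1 ← R1 − R3
Reading off the last column: a = -1, b = 4, c = 5, d = 1.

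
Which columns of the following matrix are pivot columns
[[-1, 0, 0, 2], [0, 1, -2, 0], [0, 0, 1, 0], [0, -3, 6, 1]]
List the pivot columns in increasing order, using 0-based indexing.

0, 1, 2, 3

ρ1 → -1·ρ1
ρ4 → ρ4 + 3·ρ2
ρ1 → ρ1 + 2·ρ4
ρ2 → ρ2 + 2·ρ3
Pivot columns are the columns containing a leading 1.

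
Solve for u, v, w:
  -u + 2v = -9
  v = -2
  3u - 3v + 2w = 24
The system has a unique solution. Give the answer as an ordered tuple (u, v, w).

Form the augmented matrix and row-reduce:
  [ -1   2  0  |  -9 ]
  [  0   1  0  |  -2 ]
  [  3  -3  2  |  24 ]
R1 → -1·R1
R3 → R3 − 3·R1
R3 → R3 − 3·R2
R3 → 1/2·R3
R1 → R1 + 2·R2
Reading off the last column: u = 5, v = -2, w = 3/2.

(5, -2, 3/2)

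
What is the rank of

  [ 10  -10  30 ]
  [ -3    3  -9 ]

R1 := 1/10·R1
  [  1  -1   3 ]
  [ -3   3  -9 ]
R2 := R2 + 3·R1
  [ 1  -1  3 ]
  [ 0   0  0 ]
The reduced form has 1 nonzero row.

rank = 1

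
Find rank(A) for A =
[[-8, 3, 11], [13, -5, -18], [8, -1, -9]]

ρ1 := -1/8·ρ1
  [  1  -3/8  -11/8 ]
  [ 13    -5    -18 ]
  [  8    -1     -9 ]
ρ2 := ρ2 − 13·ρ1
  [ 1  -3/8  -11/8 ]
  [ 0  -1/8   -1/8 ]
  [ 8    -1     -9 ]
ρ3 := ρ3 − 8·ρ1
  [ 1  -3/8  -11/8 ]
  [ 0  -1/8   -1/8 ]
  [ 0     2      2 ]
ρ2 := -8·ρ2
  [ 1  -3/8  -11/8 ]
  [ 0     1      1 ]
  [ 0     2      2 ]
ρ3 := ρ3 − 2·ρ2
  [ 1  -3/8  -11/8 ]
  [ 0     1      1 ]
  [ 0     0      0 ]
ρ1 := ρ1 + 3/8·ρ2
  [ 1  0  -1 ]
  [ 0  1   1 ]
  [ 0  0   0 ]
The reduced form has 2 nonzero rows.

rank = 2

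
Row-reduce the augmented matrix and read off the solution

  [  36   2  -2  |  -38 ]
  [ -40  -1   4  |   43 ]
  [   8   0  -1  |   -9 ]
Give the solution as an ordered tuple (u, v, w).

ρ1 ← 1/36·ρ1
  [   1  1/18  -1/18  |  -19/18 ]
  [ -40    -1      4  |      43 ]
  [   8     0     -1  |      -9 ]
ρ2 ← ρ2 + 40·ρ1
  [ 1  1/18  -1/18  |  -19/18 ]
  [ 0  11/9   16/9  |     7/9 ]
  [ 8     0     -1  |      -9 ]
ρ3 ← ρ3 − 8·ρ1
  [ 1  1/18  -1/18  |  -19/18 ]
  [ 0  11/9   16/9  |     7/9 ]
  [ 0  -4/9   -5/9  |    -5/9 ]
ρ2 ← 9/11·ρ2
  [ 1  1/18  -1/18  |  -19/18 ]
  [ 0     1  16/11  |    7/11 ]
  [ 0  -4/9   -5/9  |    -5/9 ]
ρ3 ← ρ3 + 4/9·ρ2
  [ 1  1/18  -1/18  |  -19/18 ]
  [ 0     1  16/11  |    7/11 ]
  [ 0     0   1/11  |   -3/11 ]
ρ3 ← 11·ρ3
  [ 1  1/18  -1/18  |  -19/18 ]
  [ 0     1  16/11  |    7/11 ]
  [ 0     0      1  |      -3 ]
ρ2 ← ρ2 − 16/11·ρ3
  [ 1  1/18  -1/18  |  -19/18 ]
  [ 0     1      0  |       5 ]
  [ 0     0      1  |      -3 ]
ρ1 ← ρ1 + 1/18·ρ3
  [ 1  1/18  0  |  -11/9 ]
  [ 0     1  0  |      5 ]
  [ 0     0  1  |     -3 ]
ρ1 ← ρ1 − 1/18·ρ2
  [ 1  0  0  |  -3/2 ]
  [ 0  1  0  |     5 ]
  [ 0  0  1  |    -3 ]
Reading off the last column: u = -3/2, v = 5, w = -3.

(-3/2, 5, -3)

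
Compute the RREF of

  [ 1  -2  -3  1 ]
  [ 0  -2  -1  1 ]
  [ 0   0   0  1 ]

R2 -> -1/2·R2
  [ 1  -2   -3     1 ]
  [ 0   1  1/2  -1/2 ]
  [ 0   0    0     1 ]
R2 -> R2 + 1/2·R3
  [ 1  -2   -3  1 ]
  [ 0   1  1/2  0 ]
  [ 0   0    0  1 ]
R1 -> R1 − R3
  [ 1  -2   -3  0 ]
  [ 0   1  1/2  0 ]
  [ 0   0    0  1 ]
R1 -> R1 + 2·R2
  [ 1  0   -2  0 ]
  [ 0  1  1/2  0 ]
  [ 0  0    0  1 ]

[[1, 0, -2, 0], [0, 1, 1/2, 0], [0, 0, 0, 1]]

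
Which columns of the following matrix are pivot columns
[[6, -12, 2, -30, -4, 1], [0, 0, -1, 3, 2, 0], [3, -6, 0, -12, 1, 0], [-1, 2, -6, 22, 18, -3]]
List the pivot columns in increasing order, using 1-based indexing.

1, 3, 5, 6

R1 ← 1/6·R1
  [  1  -2  1/3   -5  -2/3  1/6 ]
  [  0   0   -1    3     2    0 ]
  [  3  -6    0  -12     1    0 ]
  [ -1   2   -6   22    18   -3 ]
R3 ← R3 − 3·R1
  [  1  -2  1/3  -5  -2/3   1/6 ]
  [  0   0   -1   3     2     0 ]
  [  0   0   -1   3     3  -1/2 ]
  [ -1   2   -6  22    18    -3 ]
R4 ← R4 + R1
  [ 1  -2    1/3  -5  -2/3    1/6 ]
  [ 0   0     -1   3     2      0 ]
  [ 0   0     -1   3     3   -1/2 ]
  [ 0   0  -17/3  17  52/3  -17/6 ]
R2 ← -1·R2
  [ 1  -2    1/3  -5  -2/3    1/6 ]
  [ 0   0      1  -3    -2      0 ]
  [ 0   0     -1   3     3   -1/2 ]
  [ 0   0  -17/3  17  52/3  -17/6 ]
R3 ← R3 + R2
  [ 1  -2    1/3  -5  -2/3    1/6 ]
  [ 0   0      1  -3    -2      0 ]
  [ 0   0      0   0     1   -1/2 ]
  [ 0   0  -17/3  17  52/3  -17/6 ]
R4 ← R4 + 17/3·R2
  [ 1  -2  1/3  -5  -2/3    1/6 ]
  [ 0   0    1  -3    -2      0 ]
  [ 0   0    0   0     1   -1/2 ]
  [ 0   0    0   0     6  -17/6 ]
R4 ← R4 − 6·R3
  [ 1  -2  1/3  -5  -2/3   1/6 ]
  [ 0   0    1  -3    -2     0 ]
  [ 0   0    0   0     1  -1/2 ]
  [ 0   0    0   0     0   1/6 ]
R4 ← 6·R4
  [ 1  -2  1/3  -5  -2/3   1/6 ]
  [ 0   0    1  -3    -2     0 ]
  [ 0   0    0   0     1  -1/2 ]
  [ 0   0    0   0     0     1 ]
R3 ← R3 + 1/2·R4
  [ 1  -2  1/3  -5  -2/3  1/6 ]
  [ 0   0    1  -3    -2    0 ]
  [ 0   0    0   0     1    0 ]
  [ 0   0    0   0     0    1 ]
R1 ← R1 − 1/6·R4
  [ 1  -2  1/3  -5  -2/3  0 ]
  [ 0   0    1  -3    -2  0 ]
  [ 0   0    0   0     1  0 ]
  [ 0   0    0   0     0  1 ]
R2 ← R2 + 2·R3
  [ 1  -2  1/3  -5  -2/3  0 ]
  [ 0   0    1  -3     0  0 ]
  [ 0   0    0   0     1  0 ]
  [ 0   0    0   0     0  1 ]
R1 ← R1 + 2/3·R3
  [ 1  -2  1/3  -5  0  0 ]
  [ 0   0    1  -3  0  0 ]
  [ 0   0    0   0  1  0 ]
  [ 0   0    0   0  0  1 ]
R1 ← R1 − 1/3·R2
  [ 1  -2  0  -4  0  0 ]
  [ 0   0  1  -3  0  0 ]
  [ 0   0  0   0  1  0 ]
  [ 0   0  0   0  0  1 ]
Pivot columns are the columns containing a leading 1.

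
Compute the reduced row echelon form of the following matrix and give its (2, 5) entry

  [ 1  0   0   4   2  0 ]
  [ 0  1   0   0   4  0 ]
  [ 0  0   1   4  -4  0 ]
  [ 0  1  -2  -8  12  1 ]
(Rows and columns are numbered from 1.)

4

r4 ← r4 − r2
  [ 1  0   0   4   2  0 ]
  [ 0  1   0   0   4  0 ]
  [ 0  0   1   4  -4  0 ]
  [ 0  0  -2  -8   8  1 ]
r4 ← r4 + 2·r3
  [ 1  0  0  4   2  0 ]
  [ 0  1  0  0   4  0 ]
  [ 0  0  1  4  -4  0 ]
  [ 0  0  0  0   0  1 ]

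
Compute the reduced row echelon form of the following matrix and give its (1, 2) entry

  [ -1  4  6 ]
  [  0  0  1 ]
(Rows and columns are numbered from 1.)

-4

Multiply R1 by -1.
  [ 1  -4  -6 ]
  [ 0   0   1 ]
Add 6 times R2 to R1.
  [ 1  -4  0 ]
  [ 0   0  1 ]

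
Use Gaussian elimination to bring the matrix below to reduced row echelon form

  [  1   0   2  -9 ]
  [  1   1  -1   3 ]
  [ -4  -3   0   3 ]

R2 ← R2 − R1
  [  1   0   2  -9 ]
  [  0   1  -3  12 ]
  [ -4  -3   0   3 ]
R3 ← R3 + 4·R1
  [ 1   0   2   -9 ]
  [ 0   1  -3   12 ]
  [ 0  -3   8  -33 ]
R3 ← R3 + 3·R2
  [ 1  0   2  -9 ]
  [ 0  1  -3  12 ]
  [ 0  0  -1   3 ]
R3 ← -1·R3
  [ 1  0   2  -9 ]
  [ 0  1  -3  12 ]
  [ 0  0   1  -3 ]
R2 ← R2 + 3·R3
  [ 1  0  2  -9 ]
  [ 0  1  0   3 ]
  [ 0  0  1  -3 ]
R1 ← R1 − 2·R3
  [ 1  0  0  -3 ]
  [ 0  1  0   3 ]
  [ 0  0  1  -3 ]

[[1, 0, 0, -3], [0, 1, 0, 3], [0, 0, 1, -3]]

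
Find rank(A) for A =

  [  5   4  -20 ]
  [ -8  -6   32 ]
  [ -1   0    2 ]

Multiply r1 by 1/5.
  [  1  4/5  -4 ]
  [ -8   -6  32 ]
  [ -1    0   2 ]
Add 8 times r1 to r2.
  [  1  4/5  -4 ]
  [  0  2/5   0 ]
  [ -1    0   2 ]
Add r1 to r3.
  [ 1  4/5  -4 ]
  [ 0  2/5   0 ]
  [ 0  4/5  -2 ]
Multiply r2 by 5/2.
  [ 1  4/5  -4 ]
  [ 0    1   0 ]
  [ 0  4/5  -2 ]
Subtract 4/5 times r2 from r3.
  [ 1  4/5  -4 ]
  [ 0    1   0 ]
  [ 0    0  -2 ]
Multiply r3 by -1/2.
  [ 1  4/5  -4 ]
  [ 0    1   0 ]
  [ 0    0   1 ]
Add 4 times r3 to r1.
  [ 1  4/5  0 ]
  [ 0    1  0 ]
  [ 0    0  1 ]
Subtract 4/5 times r2 from r1.
  [ 1  0  0 ]
  [ 0  1  0 ]
  [ 0  0  1 ]
The reduced form has 3 nonzero rows.

rank = 3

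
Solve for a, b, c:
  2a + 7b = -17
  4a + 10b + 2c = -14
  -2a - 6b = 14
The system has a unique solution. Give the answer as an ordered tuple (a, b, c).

Form the augmented matrix and row-reduce:
  [  2   7  0  |  -17 ]
  [  4  10  2  |  -14 ]
  [ -2  -6  0  |   14 ]
R1 ← 1/2·R1
  [  1  7/2  0  |  -17/2 ]
  [  4   10  2  |    -14 ]
  [ -2   -6  0  |     14 ]
R2 ← R2 − 4·R1
  [  1  7/2  0  |  -17/2 ]
  [  0   -4  2  |     20 ]
  [ -2   -6  0  |     14 ]
R3 ← R3 + 2·R1
  [ 1  7/2  0  |  -17/2 ]
  [ 0   -4  2  |     20 ]
  [ 0    1  0  |     -3 ]
R2 ← -1/4·R2
  [ 1  7/2     0  |  -17/2 ]
  [ 0    1  -1/2  |     -5 ]
  [ 0    1     0  |     -3 ]
R3 ← R3 − R2
  [ 1  7/2     0  |  -17/2 ]
  [ 0    1  -1/2  |     -5 ]
  [ 0    0   1/2  |      2 ]
R3 ← 2·R3
  [ 1  7/2     0  |  -17/2 ]
  [ 0    1  -1/2  |     -5 ]
  [ 0    0     1  |      4 ]
R2 ← R2 + 1/2·R3
  [ 1  7/2  0  |  -17/2 ]
  [ 0    1  0  |     -3 ]
  [ 0    0  1  |      4 ]
R1 ← R1 − 7/2·R2
  [ 1  0  0  |   2 ]
  [ 0  1  0  |  -3 ]
  [ 0  0  1  |   4 ]
Reading off the last column: a = 2, b = -3, c = 4.

(2, -3, 4)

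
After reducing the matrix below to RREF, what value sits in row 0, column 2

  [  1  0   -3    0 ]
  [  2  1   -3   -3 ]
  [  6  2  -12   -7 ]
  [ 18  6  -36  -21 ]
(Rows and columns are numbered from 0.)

-3

R2 → R2 − 2·R1
  [  1  0   -3    0 ]
  [  0  1    3   -3 ]
  [  6  2  -12   -7 ]
  [ 18  6  -36  -21 ]
R3 → R3 − 6·R1
  [  1  0   -3    0 ]
  [  0  1    3   -3 ]
  [  0  2    6   -7 ]
  [ 18  6  -36  -21 ]
R4 → R4 − 18·R1
  [ 1  0  -3    0 ]
  [ 0  1   3   -3 ]
  [ 0  2   6   -7 ]
  [ 0  6  18  -21 ]
R3 → R3 − 2·R2
  [ 1  0  -3    0 ]
  [ 0  1   3   -3 ]
  [ 0  0   0   -1 ]
  [ 0  6  18  -21 ]
R4 → R4 − 6·R2
  [ 1  0  -3   0 ]
  [ 0  1   3  -3 ]
  [ 0  0   0  -1 ]
  [ 0  0   0  -3 ]
R3 → -1·R3
  [ 1  0  -3   0 ]
  [ 0  1   3  -3 ]
  [ 0  0   0   1 ]
  [ 0  0   0  -3 ]
R4 → R4 + 3·R3
  [ 1  0  -3   0 ]
  [ 0  1   3  -3 ]
  [ 0  0   0   1 ]
  [ 0  0   0   0 ]
R2 → R2 + 3·R3
  [ 1  0  -3  0 ]
  [ 0  1   3  0 ]
  [ 0  0   0  1 ]
  [ 0  0   0  0 ]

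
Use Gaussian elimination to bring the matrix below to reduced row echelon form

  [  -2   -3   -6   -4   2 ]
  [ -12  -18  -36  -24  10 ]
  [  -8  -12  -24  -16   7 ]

R1 → -1/2·R1
  [   1  3/2    3    2  -1 ]
  [ -12  -18  -36  -24  10 ]
  [  -8  -12  -24  -16   7 ]
R2 → R2 + 12·R1
  [  1  3/2    3    2  -1 ]
  [  0    0    0    0  -2 ]
  [ -8  -12  -24  -16   7 ]
R3 → R3 + 8·R1
  [ 1  3/2  3  2  -1 ]
  [ 0    0  0  0  -2 ]
  [ 0    0  0  0  -1 ]
R2 → -1/2·R2
  [ 1  3/2  3  2  -1 ]
  [ 0    0  0  0   1 ]
  [ 0    0  0  0  -1 ]
R3 → R3 + R2
  [ 1  3/2  3  2  -1 ]
  [ 0    0  0  0   1 ]
  [ 0    0  0  0   0 ]
R1 → R1 + R2
  [ 1  3/2  3  2  0 ]
  [ 0    0  0  0  1 ]
  [ 0    0  0  0  0 ]

[[1, 3/2, 3, 2, 0], [0, 0, 0, 0, 1], [0, 0, 0, 0, 0]]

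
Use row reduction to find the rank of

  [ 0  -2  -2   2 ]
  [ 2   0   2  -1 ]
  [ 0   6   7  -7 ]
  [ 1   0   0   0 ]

ρ1 ↔ ρ2
  [ 2   0   2  -1 ]
  [ 0  -2  -2   2 ]
  [ 0   6   7  -7 ]
  [ 1   0   0   0 ]
ρ1 ← 1/2·ρ1
  [ 1   0   1  -1/2 ]
  [ 0  -2  -2     2 ]
  [ 0   6   7    -7 ]
  [ 1   0   0     0 ]
ρ4 ← ρ4 − ρ1
  [ 1   0   1  -1/2 ]
  [ 0  -2  -2     2 ]
  [ 0   6   7    -7 ]
  [ 0   0  -1   1/2 ]
ρ2 ← -1/2·ρ2
  [ 1  0   1  -1/2 ]
  [ 0  1   1    -1 ]
  [ 0  6   7    -7 ]
  [ 0  0  -1   1/2 ]
ρ3 ← ρ3 − 6·ρ2
  [ 1  0   1  -1/2 ]
  [ 0  1   1    -1 ]
  [ 0  0   1    -1 ]
  [ 0  0  -1   1/2 ]
ρ4 ← ρ4 + ρ3
  [ 1  0  1  -1/2 ]
  [ 0  1  1    -1 ]
  [ 0  0  1    -1 ]
  [ 0  0  0  -1/2 ]
ρ4 ← -2·ρ4
  [ 1  0  1  -1/2 ]
  [ 0  1  1    -1 ]
  [ 0  0  1    -1 ]
  [ 0  0  0     1 ]
ρ3 ← ρ3 + ρ4
  [ 1  0  1  -1/2 ]
  [ 0  1  1    -1 ]
  [ 0  0  1     0 ]
  [ 0  0  0     1 ]
ρ2 ← ρ2 + ρ4
  [ 1  0  1  -1/2 ]
  [ 0  1  1     0 ]
  [ 0  0  1     0 ]
  [ 0  0  0     1 ]
ρ1 ← ρ1 + 1/2·ρ4
  [ 1  0  1  0 ]
  [ 0  1  1  0 ]
  [ 0  0  1  0 ]
  [ 0  0  0  1 ]
ρ2 ← ρ2 − ρ3
  [ 1  0  1  0 ]
  [ 0  1  0  0 ]
  [ 0  0  1  0 ]
  [ 0  0  0  1 ]
ρ1 ← ρ1 − ρ3
  [ 1  0  0  0 ]
  [ 0  1  0  0 ]
  [ 0  0  1  0 ]
  [ 0  0  0  1 ]
The reduced form has 4 nonzero rows.

rank = 4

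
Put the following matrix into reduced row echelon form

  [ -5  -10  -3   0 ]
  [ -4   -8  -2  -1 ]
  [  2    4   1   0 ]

R1 → -1/5·R1
  [  1   2  3/5   0 ]
  [ -4  -8   -2  -1 ]
  [  2   4    1   0 ]
R2 → R2 + 4·R1
  [ 1  2  3/5   0 ]
  [ 0  0  2/5  -1 ]
  [ 2  4    1   0 ]
R3 → R3 − 2·R1
  [ 1  2   3/5   0 ]
  [ 0  0   2/5  -1 ]
  [ 0  0  -1/5   0 ]
R2 → 5/2·R2
  [ 1  2   3/5     0 ]
  [ 0  0     1  -5/2 ]
  [ 0  0  -1/5     0 ]
R3 → R3 + 1/5·R2
  [ 1  2  3/5     0 ]
  [ 0  0    1  -5/2 ]
  [ 0  0    0  -1/2 ]
R3 → -2·R3
  [ 1  2  3/5     0 ]
  [ 0  0    1  -5/2 ]
  [ 0  0    0     1 ]
R2 → R2 + 5/2·R3
  [ 1  2  3/5  0 ]
  [ 0  0    1  0 ]
  [ 0  0    0  1 ]
R1 → R1 − 3/5·R2
  [ 1  2  0  0 ]
  [ 0  0  1  0 ]
  [ 0  0  0  1 ]

[[1, 2, 0, 0], [0, 0, 1, 0], [0, 0, 0, 1]]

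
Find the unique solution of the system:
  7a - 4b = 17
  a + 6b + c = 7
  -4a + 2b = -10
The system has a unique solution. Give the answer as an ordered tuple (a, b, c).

Form the augmented matrix and row-reduce:
  [  7  -4  0  |   17 ]
  [  1   6  1  |    7 ]
  [ -4   2  0  |  -10 ]
r1 -> 1/7·r1
r2 -> r2 − r1
r3 -> r3 + 4·r1
r2 -> 7/46·r2
r3 -> r3 + 2/7·r2
r3 -> 23·r3
r2 -> r2 − 7/46·r3
r1 -> r1 + 4/7·r2
Reading off the last column: a = 3, b = 1, c = -2.

(3, 1, -2)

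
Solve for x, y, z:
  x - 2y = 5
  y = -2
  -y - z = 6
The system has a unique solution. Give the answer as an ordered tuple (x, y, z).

(1, -2, -4)

Form the augmented matrix and row-reduce:
  [ 1  -2   0  |   5 ]
  [ 0   1   0  |  -2 ]
  [ 0  -1  -1  |   6 ]
Add r2 to r3.
Multiply r3 by -1.
Add 2 times r2 to r1.
Reading off the last column: x = 1, y = -2, z = -4.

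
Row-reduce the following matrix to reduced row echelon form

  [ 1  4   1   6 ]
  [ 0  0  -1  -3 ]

[[1, 4, 0, 3], [0, 0, 1, 3]]

R2 := -1·R2
  [ 1  4  1  6 ]
  [ 0  0  1  3 ]
R1 := R1 − R2
  [ 1  4  0  3 ]
  [ 0  0  1  3 ]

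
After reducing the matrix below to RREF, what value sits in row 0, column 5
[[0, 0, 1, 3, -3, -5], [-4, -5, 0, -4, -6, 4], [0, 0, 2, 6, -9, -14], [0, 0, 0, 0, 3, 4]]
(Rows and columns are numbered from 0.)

-3

R1 <-> R2
  [ -4  -5  0  -4  -6    4 ]
  [  0   0  1   3  -3   -5 ]
  [  0   0  2   6  -9  -14 ]
  [  0   0  0   0   3    4 ]
R1 → -1/4·R1
  [ 1  5/4  0  1  3/2   -1 ]
  [ 0    0  1  3   -3   -5 ]
  [ 0    0  2  6   -9  -14 ]
  [ 0    0  0  0    3    4 ]
R3 → R3 − 2·R2
  [ 1  5/4  0  1  3/2  -1 ]
  [ 0    0  1  3   -3  -5 ]
  [ 0    0  0  0   -3  -4 ]
  [ 0    0  0  0    3   4 ]
R3 → -1/3·R3
  [ 1  5/4  0  1  3/2   -1 ]
  [ 0    0  1  3   -3   -5 ]
  [ 0    0  0  0    1  4/3 ]
  [ 0    0  0  0    3    4 ]
R4 → R4 − 3·R3
  [ 1  5/4  0  1  3/2   -1 ]
  [ 0    0  1  3   -3   -5 ]
  [ 0    0  0  0    1  4/3 ]
  [ 0    0  0  0    0    0 ]
R2 → R2 + 3·R3
  [ 1  5/4  0  1  3/2   -1 ]
  [ 0    0  1  3    0   -1 ]
  [ 0    0  0  0    1  4/3 ]
  [ 0    0  0  0    0    0 ]
R1 → R1 − 3/2·R3
  [ 1  5/4  0  1  0   -3 ]
  [ 0    0  1  3  0   -1 ]
  [ 0    0  0  0  1  4/3 ]
  [ 0    0  0  0  0    0 ]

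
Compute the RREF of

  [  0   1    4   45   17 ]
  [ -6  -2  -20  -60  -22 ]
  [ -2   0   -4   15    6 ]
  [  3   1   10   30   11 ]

ρ1 <-> ρ2
  [ -6  -2  -20  -60  -22 ]
  [  0   1    4   45   17 ]
  [ -2   0   -4   15    6 ]
  [  3   1   10   30   11 ]
ρ1 → -1/6·ρ1
  [  1  1/3  10/3  10  11/3 ]
  [  0    1     4  45    17 ]
  [ -2    0    -4  15     6 ]
  [  3    1    10  30    11 ]
ρ3 → ρ3 + 2·ρ1
  [ 1  1/3  10/3  10  11/3 ]
  [ 0    1     4  45    17 ]
  [ 0  2/3   8/3  35  40/3 ]
  [ 3    1    10  30    11 ]
ρ4 → ρ4 − 3·ρ1
  [ 1  1/3  10/3  10  11/3 ]
  [ 0    1     4  45    17 ]
  [ 0  2/3   8/3  35  40/3 ]
  [ 0    0     0   0     0 ]
ρ3 → ρ3 − 2/3·ρ2
  [ 1  1/3  10/3  10  11/3 ]
  [ 0    1     4  45    17 ]
  [ 0    0     0   5     2 ]
  [ 0    0     0   0     0 ]
ρ3 → 1/5·ρ3
  [ 1  1/3  10/3  10  11/3 ]
  [ 0    1     4  45    17 ]
  [ 0    0     0   1   2/5 ]
  [ 0    0     0   0     0 ]
ρ2 → ρ2 − 45·ρ3
  [ 1  1/3  10/3  10  11/3 ]
  [ 0    1     4   0    -1 ]
  [ 0    0     0   1   2/5 ]
  [ 0    0     0   0     0 ]
ρ1 → ρ1 − 10·ρ3
  [ 1  1/3  10/3  0  -1/3 ]
  [ 0    1     4  0    -1 ]
  [ 0    0     0  1   2/5 ]
  [ 0    0     0  0     0 ]
ρ1 → ρ1 − 1/3·ρ2
  [ 1  0  2  0    0 ]
  [ 0  1  4  0   -1 ]
  [ 0  0  0  1  2/5 ]
  [ 0  0  0  0    0 ]

[[1, 0, 2, 0, 0], [0, 1, 4, 0, -1], [0, 0, 0, 1, 2/5], [0, 0, 0, 0, 0]]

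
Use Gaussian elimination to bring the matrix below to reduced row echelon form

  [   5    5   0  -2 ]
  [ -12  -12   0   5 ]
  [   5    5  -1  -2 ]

[[1, 1, 0, 0], [0, 0, 1, 0], [0, 0, 0, 1]]

r1 ← 1/5·r1
  [   1    1   0  -2/5 ]
  [ -12  -12   0     5 ]
  [   5    5  -1    -2 ]
r2 ← r2 + 12·r1
  [ 1  1   0  -2/5 ]
  [ 0  0   0   1/5 ]
  [ 5  5  -1    -2 ]
r3 ← r3 − 5·r1
  [ 1  1   0  -2/5 ]
  [ 0  0   0   1/5 ]
  [ 0  0  -1     0 ]
r2 ↔ r3
  [ 1  1   0  -2/5 ]
  [ 0  0  -1     0 ]
  [ 0  0   0   1/5 ]
r2 ← -1·r2
  [ 1  1  0  -2/5 ]
  [ 0  0  1     0 ]
  [ 0  0  0   1/5 ]
r3 ← 5·r3
  [ 1  1  0  -2/5 ]
  [ 0  0  1     0 ]
  [ 0  0  0     1 ]
r1 ← r1 + 2/5·r3
  [ 1  1  0  0 ]
  [ 0  0  1  0 ]
  [ 0  0  0  1 ]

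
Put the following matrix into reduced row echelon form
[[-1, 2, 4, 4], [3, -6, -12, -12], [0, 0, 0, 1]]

R1 -> -1·R1
  [ 1  -2   -4   -4 ]
  [ 3  -6  -12  -12 ]
  [ 0   0    0    1 ]
R2 -> R2 − 3·R1
  [ 1  -2  -4  -4 ]
  [ 0   0   0   0 ]
  [ 0   0   0   1 ]
R2 <-> R3
  [ 1  -2  -4  -4 ]
  [ 0   0   0   1 ]
  [ 0   0   0   0 ]
R1 -> R1 + 4·R2
  [ 1  -2  -4  0 ]
  [ 0   0   0  1 ]
  [ 0   0   0  0 ]

[[1, -2, -4, 0], [0, 0, 0, 1], [0, 0, 0, 0]]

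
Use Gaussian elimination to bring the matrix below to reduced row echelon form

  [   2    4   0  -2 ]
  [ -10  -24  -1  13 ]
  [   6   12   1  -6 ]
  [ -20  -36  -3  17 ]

[[1, 0, 0, 1/2], [0, 1, 0, -3/4], [0, 0, 1, 0], [0, 0, 0, 0]]

Multiply r1 by 1/2.
Add 10 times r1 to r2.
Subtract 6 times r1 from r3.
Add 20 times r1 to r4.
Multiply r2 by -1/4.
Subtract 4 times r2 from r4.
Add 4 times r3 to r4.
Subtract 1/4 times r3 from r2.
Subtract 2 times r2 from r1.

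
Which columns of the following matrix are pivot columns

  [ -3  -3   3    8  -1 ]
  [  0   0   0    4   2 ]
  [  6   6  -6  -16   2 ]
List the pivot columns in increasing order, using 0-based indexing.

r1 → -1/3·r1
  [ 1  1  -1  -8/3  1/3 ]
  [ 0  0   0     4    2 ]
  [ 6  6  -6   -16    2 ]
r3 → r3 − 6·r1
  [ 1  1  -1  -8/3  1/3 ]
  [ 0  0   0     4    2 ]
  [ 0  0   0     0    0 ]
r2 → 1/4·r2
  [ 1  1  -1  -8/3  1/3 ]
  [ 0  0   0     1  1/2 ]
  [ 0  0   0     0    0 ]
r1 → r1 + 8/3·r2
  [ 1  1  -1  0  5/3 ]
  [ 0  0   0  1  1/2 ]
  [ 0  0   0  0    0 ]
Pivot columns are the columns containing a leading 1.

0, 3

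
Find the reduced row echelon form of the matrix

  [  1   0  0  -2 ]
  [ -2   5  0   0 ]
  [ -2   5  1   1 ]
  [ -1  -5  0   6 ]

[[1, 0, 0, -2], [0, 1, 0, -4/5], [0, 0, 1, 1], [0, 0, 0, 0]]

r2 ← r2 + 2·r1
r3 ← r3 + 2·r1
r4 ← r4 + r1
r2 ← 1/5·r2
r3 ← r3 − 5·r2
r4 ← r4 + 5·r2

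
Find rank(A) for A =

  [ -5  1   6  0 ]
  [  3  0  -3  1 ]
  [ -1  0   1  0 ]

Multiply ρ1 by -1/5.
  [  1  -1/5  -6/5  0 ]
  [  3     0    -3  1 ]
  [ -1     0     1  0 ]
Subtract 3 times ρ1 from ρ2.
  [  1  -1/5  -6/5  0 ]
  [  0   3/5   3/5  1 ]
  [ -1     0     1  0 ]
Add ρ1 to ρ3.
  [ 1  -1/5  -6/5  0 ]
  [ 0   3/5   3/5  1 ]
  [ 0  -1/5  -1/5  0 ]
Multiply ρ2 by 5/3.
  [ 1  -1/5  -6/5    0 ]
  [ 0     1     1  5/3 ]
  [ 0  -1/5  -1/5    0 ]
Add 1/5 times ρ2 to ρ3.
  [ 1  -1/5  -6/5    0 ]
  [ 0     1     1  5/3 ]
  [ 0     0     0  1/3 ]
Multiply ρ3 by 3.
  [ 1  -1/5  -6/5    0 ]
  [ 0     1     1  5/3 ]
  [ 0     0     0    1 ]
Subtract 5/3 times ρ3 from ρ2.
  [ 1  -1/5  -6/5  0 ]
  [ 0     1     1  0 ]
  [ 0     0     0  1 ]
Add 1/5 times ρ2 to ρ1.
  [ 1  0  -1  0 ]
  [ 0  1   1  0 ]
  [ 0  0   0  1 ]
The reduced form has 3 nonzero rows.

rank = 3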